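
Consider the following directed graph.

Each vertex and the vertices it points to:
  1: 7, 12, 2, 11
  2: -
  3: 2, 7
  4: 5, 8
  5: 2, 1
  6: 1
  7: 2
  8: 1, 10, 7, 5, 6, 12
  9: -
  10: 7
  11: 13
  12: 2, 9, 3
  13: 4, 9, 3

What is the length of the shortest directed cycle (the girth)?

5

For each vertex v, BFS finds the shortest path from v back to v.
The shortest such closed walk is 11 → 13 → 4 → 8 → 1 → 11, length 5.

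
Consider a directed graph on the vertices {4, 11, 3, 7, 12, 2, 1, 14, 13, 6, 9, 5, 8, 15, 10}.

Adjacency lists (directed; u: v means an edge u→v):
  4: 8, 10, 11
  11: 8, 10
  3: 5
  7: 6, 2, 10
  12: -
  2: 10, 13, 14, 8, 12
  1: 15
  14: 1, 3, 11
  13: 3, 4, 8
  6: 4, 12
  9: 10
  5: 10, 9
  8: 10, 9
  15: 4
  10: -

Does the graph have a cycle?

No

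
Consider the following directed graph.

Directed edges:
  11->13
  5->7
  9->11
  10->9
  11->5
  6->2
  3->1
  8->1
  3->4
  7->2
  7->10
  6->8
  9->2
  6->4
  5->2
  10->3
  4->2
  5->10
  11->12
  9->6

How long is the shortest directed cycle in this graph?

For each vertex v, BFS finds the shortest path from v back to v.
The shortest such closed walk is 10 → 9 → 11 → 5 → 10, length 4.

4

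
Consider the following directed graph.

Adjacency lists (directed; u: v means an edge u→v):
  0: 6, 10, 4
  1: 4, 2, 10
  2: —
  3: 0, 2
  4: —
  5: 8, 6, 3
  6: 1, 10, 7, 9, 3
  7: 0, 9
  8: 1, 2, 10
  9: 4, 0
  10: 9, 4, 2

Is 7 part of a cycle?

Yes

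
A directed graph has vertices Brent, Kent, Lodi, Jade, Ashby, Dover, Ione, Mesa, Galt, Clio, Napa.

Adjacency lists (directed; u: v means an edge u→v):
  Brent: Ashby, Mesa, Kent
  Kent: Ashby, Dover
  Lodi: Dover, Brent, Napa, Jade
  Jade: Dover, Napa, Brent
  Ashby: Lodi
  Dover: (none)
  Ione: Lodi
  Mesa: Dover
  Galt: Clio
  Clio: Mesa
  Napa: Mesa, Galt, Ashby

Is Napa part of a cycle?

Yes

Napa is on a cycle iff Napa can reach itself via ≥1 edge.
Napa → Ashby → Lodi → Napa — yes.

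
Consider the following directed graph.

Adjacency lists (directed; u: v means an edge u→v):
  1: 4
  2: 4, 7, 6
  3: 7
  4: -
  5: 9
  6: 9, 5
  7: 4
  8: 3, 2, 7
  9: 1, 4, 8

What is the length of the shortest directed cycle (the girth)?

For each vertex v, BFS finds the shortest path from v back to v.
The shortest such closed walk is 9 → 8 → 2 → 6 → 9, length 4.

4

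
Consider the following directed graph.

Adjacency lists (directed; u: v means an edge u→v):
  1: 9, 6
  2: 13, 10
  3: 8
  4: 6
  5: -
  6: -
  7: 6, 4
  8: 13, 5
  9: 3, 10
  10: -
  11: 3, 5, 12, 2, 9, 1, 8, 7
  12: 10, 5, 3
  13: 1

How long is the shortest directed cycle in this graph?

5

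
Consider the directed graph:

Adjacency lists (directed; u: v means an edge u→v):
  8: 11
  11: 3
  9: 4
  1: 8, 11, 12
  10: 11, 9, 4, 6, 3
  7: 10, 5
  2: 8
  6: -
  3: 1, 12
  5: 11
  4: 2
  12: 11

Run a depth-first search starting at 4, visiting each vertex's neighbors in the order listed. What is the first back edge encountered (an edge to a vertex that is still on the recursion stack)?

1→8

DFS from 4 (visiting each vertex's neighbors in the order listed); mark gray on enter, black on exit:
4 gray
  2 gray
    8 gray
      11 gray
        3 gray
          1 gray
            1→8: 8 is gray → back edge
First back edge: 1 → 8.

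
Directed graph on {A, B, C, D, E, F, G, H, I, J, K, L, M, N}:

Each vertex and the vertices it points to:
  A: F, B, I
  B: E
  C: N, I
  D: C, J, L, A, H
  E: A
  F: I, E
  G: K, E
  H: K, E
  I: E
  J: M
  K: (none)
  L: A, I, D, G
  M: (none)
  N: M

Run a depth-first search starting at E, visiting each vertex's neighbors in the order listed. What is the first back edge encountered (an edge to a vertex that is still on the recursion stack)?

I->E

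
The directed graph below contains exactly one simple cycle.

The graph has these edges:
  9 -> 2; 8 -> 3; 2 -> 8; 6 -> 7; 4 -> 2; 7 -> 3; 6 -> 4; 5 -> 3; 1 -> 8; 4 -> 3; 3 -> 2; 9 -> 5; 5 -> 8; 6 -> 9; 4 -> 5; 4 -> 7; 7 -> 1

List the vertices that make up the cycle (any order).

2, 3, 8

DFS with gray/black marking from 2:
2 gray
  8 gray
    3 gray
      3→2: 2 is gray → back edge
Back edge closes the cycle 2 → 8 → 3 → 2; its vertices are {2, 3, 8}.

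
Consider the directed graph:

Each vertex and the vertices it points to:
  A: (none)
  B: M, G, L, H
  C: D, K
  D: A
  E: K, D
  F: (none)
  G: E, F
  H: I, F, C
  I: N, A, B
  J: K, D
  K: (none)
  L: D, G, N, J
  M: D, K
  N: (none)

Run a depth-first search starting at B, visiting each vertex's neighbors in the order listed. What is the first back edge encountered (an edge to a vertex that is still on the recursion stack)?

I->B

DFS from B (visiting each vertex's neighbors in the order listed); mark gray on enter, black on exit:
B gray
  M gray
    D gray
      A gray
      A black
    D black
    K gray
    K black
  M black
  G gray
    E gray
      E→K: K black — skip
      E→D: D black — skip
    E black
    F gray
    F black
  G black
  L gray
    L→D: D black — skip
    L→G: G black — skip
    N gray
    N black
    J gray
      J→K: K black — skip
      J→D: D black — skip
    J black
  L black
  H gray
    I gray
      I→N: N black — skip
      I→A: A black — skip
      I→B: B is gray → back edge
First back edge: I → B.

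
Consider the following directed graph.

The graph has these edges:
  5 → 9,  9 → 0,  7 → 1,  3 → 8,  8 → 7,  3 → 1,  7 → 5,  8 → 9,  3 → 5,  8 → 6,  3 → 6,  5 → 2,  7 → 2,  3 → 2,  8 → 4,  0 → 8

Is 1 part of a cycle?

1 lies on a cycle iff there is a path from 1 back to itself.
Exploring from 1, it never reaches itself; equivalently, its strongly connected component is a singleton.

No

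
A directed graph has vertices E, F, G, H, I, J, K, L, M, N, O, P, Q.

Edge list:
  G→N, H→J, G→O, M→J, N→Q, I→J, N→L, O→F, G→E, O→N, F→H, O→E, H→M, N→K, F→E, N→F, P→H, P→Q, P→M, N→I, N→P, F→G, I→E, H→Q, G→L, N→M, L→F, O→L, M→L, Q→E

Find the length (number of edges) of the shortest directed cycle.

3

For each vertex v, BFS finds the shortest path from v back to v.
The shortest such closed walk is O → F → G → O, length 3.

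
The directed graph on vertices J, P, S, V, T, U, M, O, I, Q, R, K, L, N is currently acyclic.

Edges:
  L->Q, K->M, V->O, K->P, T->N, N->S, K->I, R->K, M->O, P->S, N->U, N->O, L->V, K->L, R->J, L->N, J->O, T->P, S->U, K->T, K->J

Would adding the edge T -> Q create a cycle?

No

Adding T→Q creates a cycle iff Q can already reach T.
Explore from Q: no path reaches T. The graph stays acyclic.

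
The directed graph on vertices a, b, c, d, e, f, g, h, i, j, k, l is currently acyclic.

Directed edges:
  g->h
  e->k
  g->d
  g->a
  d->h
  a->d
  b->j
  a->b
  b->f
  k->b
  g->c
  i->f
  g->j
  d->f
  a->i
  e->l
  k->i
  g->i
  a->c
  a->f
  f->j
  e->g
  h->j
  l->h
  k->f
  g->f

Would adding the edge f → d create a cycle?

Yes

Adding f→d creates a cycle iff d can already reach f.
Path from d: d → f.
So d → … → f → d is a cycle.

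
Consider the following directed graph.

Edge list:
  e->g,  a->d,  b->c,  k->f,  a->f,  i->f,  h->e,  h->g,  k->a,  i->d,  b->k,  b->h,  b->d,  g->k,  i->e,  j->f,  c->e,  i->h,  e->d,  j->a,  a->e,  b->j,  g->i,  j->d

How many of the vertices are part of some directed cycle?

6

A vertex is on a directed cycle iff it belongs to a strongly connected component of size ≥ 2 (or has a self-loop).
The vertices on cycles are {a, e, g, h, i, k} — 6 in total.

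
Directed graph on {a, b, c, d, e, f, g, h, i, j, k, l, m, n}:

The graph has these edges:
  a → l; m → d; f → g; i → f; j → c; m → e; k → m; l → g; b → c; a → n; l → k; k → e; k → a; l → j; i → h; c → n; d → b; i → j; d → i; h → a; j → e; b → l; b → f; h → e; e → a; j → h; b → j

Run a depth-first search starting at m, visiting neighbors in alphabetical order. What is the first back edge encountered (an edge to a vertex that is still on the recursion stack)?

l→j

DFS from m (visiting neighbors in alphabetical order); mark gray on enter, black on exit:
m gray
  d gray
    b gray
      c gray
        n gray
        n black
      c black
      f gray
        g gray
        g black
      f black
      j gray
        j→c: c black — skip
        e gray
          a gray
            l gray
              l→g: g black — skip
              l→j: j is gray → back edge
First back edge: l → j.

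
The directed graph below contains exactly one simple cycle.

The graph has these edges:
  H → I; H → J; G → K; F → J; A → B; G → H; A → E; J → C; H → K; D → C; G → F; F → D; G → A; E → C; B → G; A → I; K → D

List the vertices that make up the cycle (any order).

A, B, G

DFS with gray/black marking from G:
G gray
  H gray
    J gray
      C gray
      C black
    J black
    I gray
    I black
    K gray
      D gray
        D→C: C black — skip
      D black
    K black
  H black
  A gray
    B gray
      B→G: G is gray → back edge
Back edge closes the cycle G → A → B → G; its vertices are {A, B, G}.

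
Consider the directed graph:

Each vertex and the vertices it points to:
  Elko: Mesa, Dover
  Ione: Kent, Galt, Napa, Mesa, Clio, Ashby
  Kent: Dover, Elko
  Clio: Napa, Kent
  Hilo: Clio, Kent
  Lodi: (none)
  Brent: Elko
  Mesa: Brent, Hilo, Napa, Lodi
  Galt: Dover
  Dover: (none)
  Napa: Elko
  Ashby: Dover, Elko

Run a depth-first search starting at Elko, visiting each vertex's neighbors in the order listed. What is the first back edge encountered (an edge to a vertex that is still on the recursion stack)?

Brent->Elko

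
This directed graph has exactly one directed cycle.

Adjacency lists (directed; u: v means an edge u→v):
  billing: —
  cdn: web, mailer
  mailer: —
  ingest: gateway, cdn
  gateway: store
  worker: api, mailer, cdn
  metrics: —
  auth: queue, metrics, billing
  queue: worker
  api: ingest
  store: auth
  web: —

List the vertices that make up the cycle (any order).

api, auth, queue, store, ingest, worker, gateway

DFS with gray/black marking from auth:
auth gray
  queue gray
    worker gray
      api gray
        ingest gray
          gateway gray
            store gray
              store→auth: auth is gray → back edge
Back edge closes the cycle auth → queue → worker → api → ingest → gateway → store → auth; its vertices are {api, auth, queue, store, ingest, worker, gateway}.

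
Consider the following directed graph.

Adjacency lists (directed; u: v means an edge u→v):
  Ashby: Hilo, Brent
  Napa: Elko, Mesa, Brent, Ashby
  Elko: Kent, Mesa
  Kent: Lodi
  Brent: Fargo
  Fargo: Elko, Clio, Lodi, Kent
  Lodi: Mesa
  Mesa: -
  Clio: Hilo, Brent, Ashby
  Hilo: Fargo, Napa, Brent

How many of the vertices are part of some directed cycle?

6

A vertex is on a directed cycle iff it belongs to a strongly connected component of size ≥ 2 (or has a self-loop).
The vertices on cycles are {Clio, Hilo, Napa, Ashby, Brent, Fargo} — 6 in total.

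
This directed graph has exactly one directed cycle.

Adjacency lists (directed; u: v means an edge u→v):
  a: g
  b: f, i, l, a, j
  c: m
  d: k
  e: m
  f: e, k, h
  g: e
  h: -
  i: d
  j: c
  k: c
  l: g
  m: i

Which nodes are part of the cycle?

c, d, i, k, m

DFS with gray/black marking from i:
i gray
  d gray
    k gray
      c gray
        m gray
          m→i: i is gray → back edge
Back edge closes the cycle i → d → k → c → m → i; its vertices are {c, d, i, k, m}.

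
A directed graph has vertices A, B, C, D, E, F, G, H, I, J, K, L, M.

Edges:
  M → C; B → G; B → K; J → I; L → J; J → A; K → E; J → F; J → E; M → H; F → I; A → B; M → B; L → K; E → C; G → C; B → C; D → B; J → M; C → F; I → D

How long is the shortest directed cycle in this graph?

For each vertex v, BFS finds the shortest path from v back to v.
The shortest such closed walk is I → D → B → C → F → I, length 5.

5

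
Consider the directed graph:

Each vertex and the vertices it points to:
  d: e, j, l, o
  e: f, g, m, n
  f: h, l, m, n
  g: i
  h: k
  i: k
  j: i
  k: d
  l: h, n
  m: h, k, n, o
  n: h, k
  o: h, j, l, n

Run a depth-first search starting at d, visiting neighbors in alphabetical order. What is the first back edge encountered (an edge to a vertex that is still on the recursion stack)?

DFS from d (visiting neighbors in alphabetical order); mark gray on enter, black on exit:
d gray
  e gray
    f gray
      h gray
        k gray
          k→d: d is gray → back edge
First back edge: k → d.

k->d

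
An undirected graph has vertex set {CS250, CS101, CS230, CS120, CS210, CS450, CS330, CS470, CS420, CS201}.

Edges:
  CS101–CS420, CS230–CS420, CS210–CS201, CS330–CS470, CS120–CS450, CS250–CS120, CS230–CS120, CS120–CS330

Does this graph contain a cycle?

DFS, tracking each vertex's parent; an edge to a visited non-parent vertex closes a cycle.
Start from CS210:
visit CS210 (parent –)
  visit CS201 (parent CS210)
    CS201–CS210: parent, skip
visit CS250 (parent –)
  visit CS120 (parent CS250)
    visit CS450 (parent CS120)
      CS450–CS120: parent, skip
    CS120–CS250: parent, skip
    visit CS330 (parent CS120)
      visit CS470 (parent CS330)
        CS470–CS330: parent, skip
      CS330–CS120: parent, skip
    visit CS230 (parent CS120)
      visit CS420 (parent CS230)
        CS420–CS230: parent, skip
        visit CS101 (parent CS420)
          CS101–CS420: parent, skip
      CS230–CS120: parent, skip
No non-parent visited neighbor found — the graph is a forest.

No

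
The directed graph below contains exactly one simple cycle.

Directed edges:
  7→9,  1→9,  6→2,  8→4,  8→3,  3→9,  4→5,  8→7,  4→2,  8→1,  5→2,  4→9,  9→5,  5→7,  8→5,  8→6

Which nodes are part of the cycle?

DFS with gray/black marking from 5:
5 gray
  2 gray
  2 black
  7 gray
    9 gray
      9→5: 5 is gray → back edge
Back edge closes the cycle 5 → 7 → 9 → 5; its vertices are {5, 7, 9}.

5, 7, 9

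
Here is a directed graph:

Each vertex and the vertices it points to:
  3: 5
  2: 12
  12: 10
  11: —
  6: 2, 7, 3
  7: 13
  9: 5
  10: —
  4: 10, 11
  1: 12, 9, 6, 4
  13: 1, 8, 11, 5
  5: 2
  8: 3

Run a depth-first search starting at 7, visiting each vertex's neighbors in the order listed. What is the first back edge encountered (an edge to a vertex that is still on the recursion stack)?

6->7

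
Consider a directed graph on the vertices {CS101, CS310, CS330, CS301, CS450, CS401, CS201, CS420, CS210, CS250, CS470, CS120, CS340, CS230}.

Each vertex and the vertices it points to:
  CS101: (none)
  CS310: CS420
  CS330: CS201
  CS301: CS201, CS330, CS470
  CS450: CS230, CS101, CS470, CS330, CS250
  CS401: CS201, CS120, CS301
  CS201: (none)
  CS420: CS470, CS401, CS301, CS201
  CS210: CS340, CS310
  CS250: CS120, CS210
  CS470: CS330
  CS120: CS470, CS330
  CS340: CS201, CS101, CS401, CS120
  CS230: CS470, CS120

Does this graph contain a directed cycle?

DFS with white/gray/black marking, starting from CS230:
CS230 gray
  CS470 gray
    CS330 gray
      CS201 gray
      CS201 black
    CS330 black
  CS470 black
  CS120 gray
    CS120→CS470: CS470 black — skip
    CS120→CS330: CS330 black — skip
  CS120 black
CS230 black
CS101 gray
CS101 black
CS310 gray
  CS420 gray
    CS420→CS470: CS470 black — skip
    CS401 gray
      CS401→CS201: CS201 black — skip
      CS401→CS120: CS120 black — skip
      CS301 gray
        CS301→CS201: CS201 black — skip
        CS301→CS330: CS330 black — skip
        CS301→CS470: CS470 black — skip
      CS301 black
    CS401 black
    CS420→CS301: CS301 black — skip
    CS420→CS201: CS201 black — skip
  CS420 black
CS310 black
CS450 gray
  CS450→CS230: CS230 black — skip
  CS450→CS101: CS101 black — skip
  CS450→CS470: CS470 black — skip
  CS450→CS330: CS330 black — skip
  CS250 gray
    CS250→CS120: CS120 black — skip
    CS210 gray
      CS340 gray
        CS340→CS201: CS201 black — skip
        CS340→CS101: CS101 black — skip
        CS340→CS401: CS401 black — skip
        CS340→CS120: CS120 black — skip
      CS340 black
      CS210→CS310: CS310 black — skip
    CS210 black
  CS250 black
CS450 black
Every edge goes to a white or black vertex — no back edge, so the graph is acyclic.

No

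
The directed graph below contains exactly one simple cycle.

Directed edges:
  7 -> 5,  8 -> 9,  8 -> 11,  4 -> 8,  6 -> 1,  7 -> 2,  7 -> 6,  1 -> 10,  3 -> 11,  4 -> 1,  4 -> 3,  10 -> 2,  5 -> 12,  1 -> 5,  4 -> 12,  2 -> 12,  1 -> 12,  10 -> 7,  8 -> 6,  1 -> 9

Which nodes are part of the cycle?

DFS with gray/black marking from 1:
1 gray
  5 gray
    12 gray
    12 black
  5 black
  9 gray
  9 black
  10 gray
    7 gray
      7→5: 5 black — skip
      6 gray
        6→1: 1 is gray → back edge
Back edge closes the cycle 1 → 10 → 7 → 6 → 1; its vertices are {1, 6, 7, 10}.

1, 6, 7, 10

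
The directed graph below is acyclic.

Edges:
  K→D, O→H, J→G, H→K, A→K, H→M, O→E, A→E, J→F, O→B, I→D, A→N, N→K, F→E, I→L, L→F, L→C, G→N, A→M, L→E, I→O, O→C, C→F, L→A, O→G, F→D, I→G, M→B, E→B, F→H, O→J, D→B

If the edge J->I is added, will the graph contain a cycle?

Yes

Adding J→I creates a cycle iff I can already reach J.
Path from I: I → O → J.
So I → … → J → I is a cycle.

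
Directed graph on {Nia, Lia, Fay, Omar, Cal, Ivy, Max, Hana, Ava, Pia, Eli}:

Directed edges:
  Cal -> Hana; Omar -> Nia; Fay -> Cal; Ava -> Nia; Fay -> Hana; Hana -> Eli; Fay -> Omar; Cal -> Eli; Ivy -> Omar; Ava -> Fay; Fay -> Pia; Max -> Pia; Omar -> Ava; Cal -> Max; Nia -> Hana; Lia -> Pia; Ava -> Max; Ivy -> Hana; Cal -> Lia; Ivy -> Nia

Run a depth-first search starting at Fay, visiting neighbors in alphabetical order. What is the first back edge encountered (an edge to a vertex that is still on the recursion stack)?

Ava->Fay

DFS from Fay (visiting neighbors in alphabetical order); mark gray on enter, black on exit:
Fay gray
  Cal gray
    Eli gray
    Eli black
    Hana gray
      Hana→Eli: Eli black — skip
    Hana black
    Lia gray
      Pia gray
      Pia black
    Lia black
    Max gray
      Max→Pia: Pia black — skip
    Max black
  Cal black
  Fay→Hana: Hana black — skip
  Omar gray
    Ava gray
      Ava→Fay: Fay is gray → back edge
First back edge: Ava → Fay.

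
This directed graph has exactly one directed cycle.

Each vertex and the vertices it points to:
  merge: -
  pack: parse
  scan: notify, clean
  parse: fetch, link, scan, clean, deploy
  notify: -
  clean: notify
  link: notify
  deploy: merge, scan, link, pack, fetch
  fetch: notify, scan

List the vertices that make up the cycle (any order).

pack, parse, deploy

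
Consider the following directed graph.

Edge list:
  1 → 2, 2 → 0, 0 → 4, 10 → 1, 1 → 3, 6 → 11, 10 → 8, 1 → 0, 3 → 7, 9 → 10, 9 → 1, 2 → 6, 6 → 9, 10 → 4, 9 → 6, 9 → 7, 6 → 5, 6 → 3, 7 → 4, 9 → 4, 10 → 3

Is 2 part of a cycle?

2 is on a cycle iff 2 can reach itself via ≥1 edge.
2 → 6 → 9 → 1 → 2 — yes.

Yes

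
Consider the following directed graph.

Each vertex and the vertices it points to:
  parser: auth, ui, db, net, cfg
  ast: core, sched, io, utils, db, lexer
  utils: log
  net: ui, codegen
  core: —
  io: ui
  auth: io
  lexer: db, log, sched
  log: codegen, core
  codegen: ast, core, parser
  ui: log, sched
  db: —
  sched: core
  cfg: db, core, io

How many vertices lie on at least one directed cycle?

11

A vertex is on a directed cycle iff it belongs to a strongly connected component of size ≥ 2 (or has a self-loop).
The vertices on cycles are {io, ui, ast, cfg, log, net, auth, lexer, utils, parser, codegen} — 11 in total.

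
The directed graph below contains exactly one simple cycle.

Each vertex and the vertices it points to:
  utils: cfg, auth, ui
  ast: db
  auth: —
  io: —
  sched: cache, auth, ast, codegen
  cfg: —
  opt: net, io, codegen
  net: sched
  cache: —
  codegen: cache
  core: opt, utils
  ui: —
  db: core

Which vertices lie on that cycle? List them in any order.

db, ast, net, opt, core, sched

DFS with gray/black marking from core:
core gray
  opt gray
    net gray
      sched gray
        cache gray
        cache black
        auth gray
        auth black
        ast gray
          db gray
            db→core: core is gray → back edge
Back edge closes the cycle core → opt → net → sched → ast → db → core; its vertices are {db, ast, net, opt, core, sched}.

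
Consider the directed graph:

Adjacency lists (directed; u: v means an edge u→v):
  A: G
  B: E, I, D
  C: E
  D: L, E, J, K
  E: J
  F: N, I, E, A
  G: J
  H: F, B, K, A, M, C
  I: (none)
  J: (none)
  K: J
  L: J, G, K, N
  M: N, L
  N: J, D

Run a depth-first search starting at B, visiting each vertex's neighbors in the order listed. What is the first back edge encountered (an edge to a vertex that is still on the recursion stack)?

N->D

DFS from B (visiting each vertex's neighbors in the order listed); mark gray on enter, black on exit:
B gray
  E gray
    J gray
    J black
  E black
  I gray
  I black
  D gray
    L gray
      L→J: J black — skip
      G gray
        G→J: J black — skip
      G black
      K gray
        K→J: J black — skip
      K black
      N gray
        N→J: J black — skip
        N→D: D is gray → back edge
First back edge: N → D.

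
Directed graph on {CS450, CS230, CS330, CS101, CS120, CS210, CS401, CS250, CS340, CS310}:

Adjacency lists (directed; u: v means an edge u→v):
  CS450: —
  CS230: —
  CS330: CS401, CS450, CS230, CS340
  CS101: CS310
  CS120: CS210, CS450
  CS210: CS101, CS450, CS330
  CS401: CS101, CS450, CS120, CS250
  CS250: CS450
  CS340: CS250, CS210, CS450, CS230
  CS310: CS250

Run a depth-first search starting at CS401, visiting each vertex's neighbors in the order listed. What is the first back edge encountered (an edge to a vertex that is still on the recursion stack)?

CS330->CS401

DFS from CS401 (visiting each vertex's neighbors in the order listed); mark gray on enter, black on exit:
CS401 gray
  CS101 gray
    CS310 gray
      CS250 gray
        CS450 gray
        CS450 black
      CS250 black
    CS310 black
  CS101 black
  CS401→CS450: CS450 black — skip
  CS120 gray
    CS210 gray
      CS210→CS101: CS101 black — skip
      CS210→CS450: CS450 black — skip
      CS330 gray
        CS330→CS401: CS401 is gray → back edge
First back edge: CS330 → CS401.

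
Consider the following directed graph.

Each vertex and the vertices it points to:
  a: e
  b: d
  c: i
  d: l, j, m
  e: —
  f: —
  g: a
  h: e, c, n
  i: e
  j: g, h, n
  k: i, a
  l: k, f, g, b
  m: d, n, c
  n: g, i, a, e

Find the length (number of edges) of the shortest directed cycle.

2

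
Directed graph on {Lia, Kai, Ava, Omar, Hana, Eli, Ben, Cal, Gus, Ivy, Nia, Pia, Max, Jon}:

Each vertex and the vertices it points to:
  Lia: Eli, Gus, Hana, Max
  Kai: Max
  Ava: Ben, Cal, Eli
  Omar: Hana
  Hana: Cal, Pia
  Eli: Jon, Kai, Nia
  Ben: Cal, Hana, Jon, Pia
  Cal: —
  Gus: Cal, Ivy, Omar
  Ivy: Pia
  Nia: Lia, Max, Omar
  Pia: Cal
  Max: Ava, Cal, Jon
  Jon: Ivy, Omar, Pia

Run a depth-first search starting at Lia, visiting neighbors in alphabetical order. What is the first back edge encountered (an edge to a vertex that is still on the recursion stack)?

Ava→Eli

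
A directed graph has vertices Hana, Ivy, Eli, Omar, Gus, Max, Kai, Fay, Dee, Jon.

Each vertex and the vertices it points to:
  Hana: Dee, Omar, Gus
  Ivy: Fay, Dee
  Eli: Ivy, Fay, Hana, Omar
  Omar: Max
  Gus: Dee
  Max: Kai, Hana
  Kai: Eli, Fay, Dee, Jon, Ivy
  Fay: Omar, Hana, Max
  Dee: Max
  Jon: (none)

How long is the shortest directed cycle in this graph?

3

For each vertex v, BFS finds the shortest path from v back to v.
The shortest such closed walk is Kai → Dee → Max → Kai, length 3.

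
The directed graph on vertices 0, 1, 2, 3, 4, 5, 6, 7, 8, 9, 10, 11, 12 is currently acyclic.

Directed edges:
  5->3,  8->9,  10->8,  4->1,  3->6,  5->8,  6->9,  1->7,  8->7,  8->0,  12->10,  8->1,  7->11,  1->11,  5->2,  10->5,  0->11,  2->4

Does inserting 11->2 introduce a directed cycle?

Yes

Adding 11→2 creates a cycle iff 2 can already reach 11.
Path from 2: 2 → 4 → 1 → 11.
So 2 → … → 11 → 2 is a cycle.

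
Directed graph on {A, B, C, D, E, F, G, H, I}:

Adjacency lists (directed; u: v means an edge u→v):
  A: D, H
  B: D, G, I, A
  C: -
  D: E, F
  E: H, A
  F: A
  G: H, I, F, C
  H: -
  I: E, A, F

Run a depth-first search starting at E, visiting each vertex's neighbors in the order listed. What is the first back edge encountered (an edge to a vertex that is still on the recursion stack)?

DFS from E (visiting each vertex's neighbors in the order listed); mark gray on enter, black on exit:
E gray
  H gray
  H black
  A gray
    D gray
      D→E: E is gray → back edge
First back edge: D → E.

D→E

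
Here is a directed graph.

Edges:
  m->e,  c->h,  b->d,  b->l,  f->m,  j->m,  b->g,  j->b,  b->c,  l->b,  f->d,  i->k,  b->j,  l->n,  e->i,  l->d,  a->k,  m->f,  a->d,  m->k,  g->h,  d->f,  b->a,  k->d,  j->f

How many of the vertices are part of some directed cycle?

A vertex is on a directed cycle iff it belongs to a strongly connected component of size ≥ 2 (or has a self-loop).
The vertices on cycles are {b, d, e, f, i, j, k, l, m} — 9 in total.

9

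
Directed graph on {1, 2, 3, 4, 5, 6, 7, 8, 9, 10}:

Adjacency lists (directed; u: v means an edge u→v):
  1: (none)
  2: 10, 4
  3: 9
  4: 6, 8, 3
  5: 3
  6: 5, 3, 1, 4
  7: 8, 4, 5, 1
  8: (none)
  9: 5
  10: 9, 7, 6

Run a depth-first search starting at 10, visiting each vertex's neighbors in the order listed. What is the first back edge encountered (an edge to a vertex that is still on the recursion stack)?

3->9

DFS from 10 (visiting each vertex's neighbors in the order listed); mark gray on enter, black on exit:
10 gray
  9 gray
    5 gray
      3 gray
        3→9: 9 is gray → back edge
First back edge: 3 → 9.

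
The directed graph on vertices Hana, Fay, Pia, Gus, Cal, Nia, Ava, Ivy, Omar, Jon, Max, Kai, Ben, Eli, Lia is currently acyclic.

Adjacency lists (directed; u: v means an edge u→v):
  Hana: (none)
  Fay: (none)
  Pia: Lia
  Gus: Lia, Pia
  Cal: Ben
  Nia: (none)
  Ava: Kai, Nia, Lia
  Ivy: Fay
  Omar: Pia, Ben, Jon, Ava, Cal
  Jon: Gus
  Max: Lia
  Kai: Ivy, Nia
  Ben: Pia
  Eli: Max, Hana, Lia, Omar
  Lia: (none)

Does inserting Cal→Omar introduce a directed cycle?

Adding Cal→Omar creates a cycle iff Omar can already reach Cal.
Path from Omar: Omar → Cal.
So Omar → … → Cal → Omar is a cycle.

Yes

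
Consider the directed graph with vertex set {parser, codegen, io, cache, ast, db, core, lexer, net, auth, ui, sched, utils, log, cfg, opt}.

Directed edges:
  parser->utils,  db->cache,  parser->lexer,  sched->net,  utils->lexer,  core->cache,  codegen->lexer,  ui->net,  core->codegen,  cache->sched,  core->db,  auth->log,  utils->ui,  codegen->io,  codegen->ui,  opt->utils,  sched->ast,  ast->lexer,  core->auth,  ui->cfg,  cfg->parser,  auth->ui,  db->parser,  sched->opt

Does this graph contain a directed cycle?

DFS with white/gray/black marking, starting from codegen:
codegen gray
  io gray
  io black
  lexer gray
  lexer black
  ui gray
    cfg gray
      parser gray
        utils gray
          utils→ui: ui is gray → back edge
Back edge found, so a cycle exists: ui → cfg → parser → utils → ui.

Yes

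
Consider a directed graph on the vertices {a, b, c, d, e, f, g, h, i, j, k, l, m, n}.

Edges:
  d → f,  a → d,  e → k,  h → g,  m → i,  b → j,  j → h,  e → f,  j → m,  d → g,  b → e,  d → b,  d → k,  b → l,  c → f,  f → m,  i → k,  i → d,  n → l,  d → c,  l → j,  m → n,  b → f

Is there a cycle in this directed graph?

DFS with white/gray/black marking, starting from h:
h gray
  g gray
  g black
h black
a gray
  d gray
    f gray
      m gray
        i gray
          k gray
          k black
          i→d: d is gray → back edge
Back edge found, so a cycle exists: d → f → m → i → d.

Yes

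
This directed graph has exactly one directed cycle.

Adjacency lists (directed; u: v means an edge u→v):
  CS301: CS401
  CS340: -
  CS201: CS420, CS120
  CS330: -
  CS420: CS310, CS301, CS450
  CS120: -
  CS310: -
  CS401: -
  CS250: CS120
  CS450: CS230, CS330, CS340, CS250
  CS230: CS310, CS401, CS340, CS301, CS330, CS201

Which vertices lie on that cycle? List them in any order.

CS201, CS230, CS420, CS450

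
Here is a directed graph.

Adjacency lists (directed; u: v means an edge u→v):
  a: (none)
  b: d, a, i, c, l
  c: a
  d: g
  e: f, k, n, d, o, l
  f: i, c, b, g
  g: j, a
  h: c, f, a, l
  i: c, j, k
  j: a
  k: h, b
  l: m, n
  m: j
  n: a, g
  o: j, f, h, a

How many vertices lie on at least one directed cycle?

A vertex is on a directed cycle iff it belongs to a strongly connected component of size ≥ 2 (or has a self-loop).
The vertices on cycles are {b, f, h, i, k} — 5 in total.

5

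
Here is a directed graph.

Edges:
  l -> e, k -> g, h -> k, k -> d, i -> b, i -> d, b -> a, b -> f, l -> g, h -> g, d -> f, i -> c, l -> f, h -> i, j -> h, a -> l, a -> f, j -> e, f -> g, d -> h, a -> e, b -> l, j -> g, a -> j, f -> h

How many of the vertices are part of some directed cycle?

9

A vertex is on a directed cycle iff it belongs to a strongly connected component of size ≥ 2 (or has a self-loop).
The vertices on cycles are {a, b, d, f, h, i, j, k, l} — 9 in total.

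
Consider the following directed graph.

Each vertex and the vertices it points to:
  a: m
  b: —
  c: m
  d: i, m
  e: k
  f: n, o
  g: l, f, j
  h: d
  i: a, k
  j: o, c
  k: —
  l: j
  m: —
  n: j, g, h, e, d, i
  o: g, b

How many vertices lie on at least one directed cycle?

6

A vertex is on a directed cycle iff it belongs to a strongly connected component of size ≥ 2 (or has a self-loop).
The vertices on cycles are {f, g, j, l, n, o} — 6 in total.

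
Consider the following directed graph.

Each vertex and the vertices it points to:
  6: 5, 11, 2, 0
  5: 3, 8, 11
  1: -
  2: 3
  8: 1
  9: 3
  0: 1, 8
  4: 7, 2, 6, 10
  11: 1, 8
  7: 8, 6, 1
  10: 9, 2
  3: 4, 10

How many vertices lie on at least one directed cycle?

8

A vertex is on a directed cycle iff it belongs to a strongly connected component of size ≥ 2 (or has a self-loop).
The vertices on cycles are {2, 3, 4, 5, 6, 7, 9, 10} — 8 in total.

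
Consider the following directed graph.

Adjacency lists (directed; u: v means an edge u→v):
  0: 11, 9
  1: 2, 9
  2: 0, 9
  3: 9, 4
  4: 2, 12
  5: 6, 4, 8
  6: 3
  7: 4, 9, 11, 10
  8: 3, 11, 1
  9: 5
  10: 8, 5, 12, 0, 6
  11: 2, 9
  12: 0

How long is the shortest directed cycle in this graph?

3

For each vertex v, BFS finds the shortest path from v back to v.
The shortest such closed walk is 0 → 11 → 2 → 0, length 3.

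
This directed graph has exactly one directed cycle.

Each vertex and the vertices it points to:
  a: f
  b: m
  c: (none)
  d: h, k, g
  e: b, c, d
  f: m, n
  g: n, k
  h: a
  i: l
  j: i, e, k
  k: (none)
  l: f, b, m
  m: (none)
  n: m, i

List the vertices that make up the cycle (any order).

f, i, l, n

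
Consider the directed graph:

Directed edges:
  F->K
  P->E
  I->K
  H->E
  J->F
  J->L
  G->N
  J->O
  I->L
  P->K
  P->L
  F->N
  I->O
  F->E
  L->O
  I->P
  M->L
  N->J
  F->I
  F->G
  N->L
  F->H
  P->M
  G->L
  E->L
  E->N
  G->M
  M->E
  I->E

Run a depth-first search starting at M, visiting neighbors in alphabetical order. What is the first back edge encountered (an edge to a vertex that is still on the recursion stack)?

F→E

DFS from M (visiting neighbors in alphabetical order); mark gray on enter, black on exit:
M gray
  E gray
    L gray
      O gray
      O black
    L black
    N gray
      J gray
        F gray
          F→E: E is gray → back edge
First back edge: F → E.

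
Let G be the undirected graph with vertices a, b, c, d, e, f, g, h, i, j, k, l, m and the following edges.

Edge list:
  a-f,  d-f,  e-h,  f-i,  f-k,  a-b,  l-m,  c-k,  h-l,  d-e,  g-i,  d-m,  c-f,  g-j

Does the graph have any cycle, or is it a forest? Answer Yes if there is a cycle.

DFS, tracking each vertex's parent; an edge to a visited non-parent vertex closes a cycle.
Start from k:
visit k (parent –)
  visit c (parent k)
    visit f (parent c)
      visit d (parent f)
        visit m (parent d)
          m–d: parent, skip
          visit l (parent m)
            visit h (parent l)
              h–l: parent, skip
              visit e (parent h)
                e–h: parent, skip
                e–d: d visited and ≠ parent → cycle
Cycle: d – m – l – h – e – d.

Yes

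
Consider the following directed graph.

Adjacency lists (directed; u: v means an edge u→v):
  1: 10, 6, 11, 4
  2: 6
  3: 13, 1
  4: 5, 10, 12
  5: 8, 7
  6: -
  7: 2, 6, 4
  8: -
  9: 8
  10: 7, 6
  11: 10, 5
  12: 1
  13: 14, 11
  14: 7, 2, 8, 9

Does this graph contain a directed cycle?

Yes

DFS with white/gray/black marking, starting from 5:
5 gray
  8 gray
  8 black
  7 gray
    2 gray
      6 gray
      6 black
    2 black
    7→6: 6 black — skip
    4 gray
      4→5: 5 is gray → back edge
Back edge found, so a cycle exists: 5 → 7 → 4 → 5.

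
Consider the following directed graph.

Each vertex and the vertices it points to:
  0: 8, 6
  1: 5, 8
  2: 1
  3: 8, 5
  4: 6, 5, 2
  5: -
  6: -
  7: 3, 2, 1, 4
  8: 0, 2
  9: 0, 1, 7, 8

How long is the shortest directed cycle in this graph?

For each vertex v, BFS finds the shortest path from v back to v.
The shortest such closed walk is 0 → 8 → 0, length 2.

2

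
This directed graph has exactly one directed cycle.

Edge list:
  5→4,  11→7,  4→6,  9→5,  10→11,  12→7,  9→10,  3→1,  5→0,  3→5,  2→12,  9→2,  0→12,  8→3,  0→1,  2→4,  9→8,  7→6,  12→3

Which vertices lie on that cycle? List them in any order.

0, 3, 5, 12

DFS with gray/black marking from 5:
5 gray
  0 gray
    1 gray
    1 black
    12 gray
      7 gray
        6 gray
        6 black
      7 black
      3 gray
        3→1: 1 black — skip
        3→5: 5 is gray → back edge
Back edge closes the cycle 5 → 0 → 12 → 3 → 5; its vertices are {0, 3, 5, 12}.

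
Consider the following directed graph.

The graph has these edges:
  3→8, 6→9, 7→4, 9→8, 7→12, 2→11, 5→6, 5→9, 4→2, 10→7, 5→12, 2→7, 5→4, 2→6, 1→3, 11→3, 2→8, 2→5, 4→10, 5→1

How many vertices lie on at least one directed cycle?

5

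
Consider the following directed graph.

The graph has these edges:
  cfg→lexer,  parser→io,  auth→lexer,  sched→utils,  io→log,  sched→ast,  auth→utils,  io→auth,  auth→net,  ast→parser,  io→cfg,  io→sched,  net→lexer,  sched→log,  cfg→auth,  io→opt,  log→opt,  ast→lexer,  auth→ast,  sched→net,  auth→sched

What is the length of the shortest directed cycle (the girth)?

For each vertex v, BFS finds the shortest path from v back to v.
The shortest such closed walk is parser → io → sched → ast → parser, length 4.

4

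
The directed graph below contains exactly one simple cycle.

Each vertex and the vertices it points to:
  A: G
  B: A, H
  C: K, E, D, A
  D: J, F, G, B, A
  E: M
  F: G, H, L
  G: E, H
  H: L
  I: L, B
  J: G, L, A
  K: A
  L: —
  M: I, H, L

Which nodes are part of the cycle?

A, B, E, G, I, M

DFS with gray/black marking from E:
E gray
  M gray
    I gray
      L gray
      L black
      B gray
        A gray
          G gray
            G→E: E is gray → back edge
Back edge closes the cycle E → M → I → B → A → G → E; its vertices are {A, B, E, G, I, M}.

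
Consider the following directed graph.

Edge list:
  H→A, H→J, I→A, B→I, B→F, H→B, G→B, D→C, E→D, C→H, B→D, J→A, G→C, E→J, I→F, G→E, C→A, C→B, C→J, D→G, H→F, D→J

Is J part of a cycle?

J lies on a cycle iff there is a path from J back to itself.
Exploring from J, it never reaches itself; equivalently, its strongly connected component is a singleton.

No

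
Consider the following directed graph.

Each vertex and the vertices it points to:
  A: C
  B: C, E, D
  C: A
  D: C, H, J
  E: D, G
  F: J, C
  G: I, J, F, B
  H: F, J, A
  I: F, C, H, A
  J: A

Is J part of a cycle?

No

J lies on a cycle iff there is a path from J back to itself.
Exploring from J, it never reaches itself; equivalently, its strongly connected component is a singleton.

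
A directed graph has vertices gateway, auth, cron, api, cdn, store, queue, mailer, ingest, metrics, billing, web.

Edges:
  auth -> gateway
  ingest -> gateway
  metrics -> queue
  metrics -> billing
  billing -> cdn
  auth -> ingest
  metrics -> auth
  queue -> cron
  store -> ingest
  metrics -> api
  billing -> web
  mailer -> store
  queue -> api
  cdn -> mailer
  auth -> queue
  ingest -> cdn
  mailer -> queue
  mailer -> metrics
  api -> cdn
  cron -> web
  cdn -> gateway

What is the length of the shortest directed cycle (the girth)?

For each vertex v, BFS finds the shortest path from v back to v.
The shortest such closed walk is mailer → metrics → billing → cdn → mailer, length 4.

4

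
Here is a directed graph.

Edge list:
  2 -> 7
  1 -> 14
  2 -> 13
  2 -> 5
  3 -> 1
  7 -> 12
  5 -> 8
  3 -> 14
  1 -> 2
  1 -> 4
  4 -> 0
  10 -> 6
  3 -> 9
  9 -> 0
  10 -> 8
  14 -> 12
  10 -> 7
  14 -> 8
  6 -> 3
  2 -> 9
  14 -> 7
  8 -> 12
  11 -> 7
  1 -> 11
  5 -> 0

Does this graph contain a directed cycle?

DFS with white/gray/black marking, starting from 8:
8 gray
  12 gray
  12 black
8 black
0 gray
0 black
1 gray
  11 gray
    7 gray
      7→12: 12 black — skip
    7 black
  11 black
  2 gray
    2→7: 7 black — skip
    13 gray
    13 black
    5 gray
      5→0: 0 black — skip
      5→8: 8 black — skip
    5 black
    9 gray
      9→0: 0 black — skip
    9 black
  2 black
  14 gray
    14→7: 7 black — skip
    14→8: 8 black — skip
    14→12: 12 black — skip
  14 black
  4 gray
    4→0: 0 black — skip
  4 black
1 black
3 gray
  3→1: 1 black — skip
  3→9: 9 black — skip
  3→14: 14 black — skip
3 black
6 gray
  6→3: 3 black — skip
6 black
10 gray
  10→8: 8 black — skip
  10→6: 6 black — skip
  10→7: 7 black — skip
10 black
Every edge goes to a white or black vertex — no back edge, so the graph is acyclic.

No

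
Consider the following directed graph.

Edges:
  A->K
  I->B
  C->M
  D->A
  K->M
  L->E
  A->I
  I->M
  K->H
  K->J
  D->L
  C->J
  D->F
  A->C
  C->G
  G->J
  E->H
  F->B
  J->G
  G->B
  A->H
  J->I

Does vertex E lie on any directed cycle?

No

E lies on a cycle iff there is a path from E back to itself.
Exploring from E, it never reaches itself; equivalently, its strongly connected component is a singleton.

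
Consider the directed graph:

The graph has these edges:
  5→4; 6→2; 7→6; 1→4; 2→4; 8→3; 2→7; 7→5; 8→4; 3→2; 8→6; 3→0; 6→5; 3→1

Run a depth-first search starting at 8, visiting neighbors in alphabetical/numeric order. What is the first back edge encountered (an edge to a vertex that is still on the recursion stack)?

6→2

DFS from 8 (visiting neighbors in alphabetical/numeric order); mark gray on enter, black on exit:
8 gray
  3 gray
    0 gray
    0 black
    1 gray
      4 gray
      4 black
    1 black
    2 gray
      2→4: 4 black — skip
      7 gray
        5 gray
          5→4: 4 black — skip
        5 black
        6 gray
          6→2: 2 is gray → back edge
First back edge: 6 → 2.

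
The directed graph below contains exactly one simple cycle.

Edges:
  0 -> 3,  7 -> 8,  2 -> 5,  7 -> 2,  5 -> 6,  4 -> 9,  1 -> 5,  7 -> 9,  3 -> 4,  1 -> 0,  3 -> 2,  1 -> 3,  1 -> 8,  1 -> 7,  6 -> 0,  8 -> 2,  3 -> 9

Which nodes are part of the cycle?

DFS with gray/black marking from 5:
5 gray
  6 gray
    0 gray
      3 gray
        2 gray
          2→5: 5 is gray → back edge
Back edge closes the cycle 5 → 6 → 0 → 3 → 2 → 5; its vertices are {0, 2, 3, 5, 6}.

0, 2, 3, 5, 6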